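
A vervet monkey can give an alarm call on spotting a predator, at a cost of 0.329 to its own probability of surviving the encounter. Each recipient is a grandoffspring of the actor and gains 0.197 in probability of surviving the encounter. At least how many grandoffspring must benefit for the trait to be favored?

7

r to a grandoffspring = 1/4 (two parent–offspring links: r = (1/2)^2 = 1/4).
Hamilton's rule: n·r·B > C  ⇒  n > C/(r·B) = 0.329/(0.25·0.197) = 6.68.
The smallest integer exceeding 6.68 is 7.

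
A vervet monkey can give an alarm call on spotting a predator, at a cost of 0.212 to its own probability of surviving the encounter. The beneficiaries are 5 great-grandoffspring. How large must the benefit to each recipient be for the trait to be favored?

0.3392

r to a great-grandoffspring = 1/8 (three parent–offspring links: r = (1/2)^3 = 1/8).
Hamilton's rule with n recipients of equal r: n·r·B > C, so B > C/(n·r) = 0.212/(5·0.125) = 0.3392.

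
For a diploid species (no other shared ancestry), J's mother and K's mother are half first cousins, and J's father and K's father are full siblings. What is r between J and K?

With two independent routes of shared ancestry, r is the sum of the two contributions.
J and K are related in two ways: half second cousins through their mothers (r = 1/64) and first cousins through their fathers (r = 1/8).
r = 1/64 + 1/8 = 9/64 = 0.140625.

0.140625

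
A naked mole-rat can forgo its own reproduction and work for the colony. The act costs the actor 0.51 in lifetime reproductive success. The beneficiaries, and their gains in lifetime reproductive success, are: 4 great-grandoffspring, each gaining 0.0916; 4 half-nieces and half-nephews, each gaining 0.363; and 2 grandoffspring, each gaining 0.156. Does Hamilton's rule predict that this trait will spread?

Hamilton's rule: the trait is favored when the sum of r·B over every recipient exceeds the actor's cost C.
r to a great-grandoffspring = 1/8 (three parent–offspring links: r = (1/2)^3 = 1/8).
r to a half-niece or half-nephew = 0.125 (half-aunt/uncle↔niece/nephew: one path of length 3: r = (1/2)^3 = 1/8).
r to a grandoffspring = 0.25 (two parent–offspring links: r = (1/2)^2 = 1/4).
Summing one r·B term per recipient: 4·0.125·0.0916 + 4·0.125·0.363 + 2·0.25·0.156 = 0.3053.
0.3053 < 0.51: the indirect benefit is less than the cost.

No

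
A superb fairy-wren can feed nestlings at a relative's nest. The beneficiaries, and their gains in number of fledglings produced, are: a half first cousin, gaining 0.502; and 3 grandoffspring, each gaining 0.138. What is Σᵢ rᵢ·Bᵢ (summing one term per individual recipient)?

0.134875

r to a half first cousin = 0.0625 (half first cousins share one grandparent — one path of length 4: r = (1/2)^4 = 1/16).
r to a grandoffspring = 1/4 (two parent–offspring links: r = (1/2)^2 = 1/4).
Summing one r·B term per recipient: 1·0.0625·0.502 + 3·0.25·0.138 = 0.134875.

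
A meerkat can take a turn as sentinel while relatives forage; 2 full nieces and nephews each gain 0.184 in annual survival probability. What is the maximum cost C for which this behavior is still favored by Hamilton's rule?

0.092

r to a full niece or nephew = 1/4 (full aunt/uncle↔niece/nephew: two paths of length 3 through the shared grandparent pair: r = 2·(1/2)^3 = 1/4).
Hamilton's rule: n·r·B > C, so the trait is favored while C < n·r·B = 2·0.25·0.184 = 0.092.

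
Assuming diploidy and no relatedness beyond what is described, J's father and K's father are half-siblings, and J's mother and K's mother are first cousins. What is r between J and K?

Relatedness sums over independent paths through distinct common ancestors.
J and K are related in two ways: half first cousins through their fathers (r = 1/16) and second cousins through their mothers (r = 1/32).
r = 1/16 + 1/32 = 0.09375.

0.09375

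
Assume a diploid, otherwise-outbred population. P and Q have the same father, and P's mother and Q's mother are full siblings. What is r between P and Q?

0.375

With two independent routes of shared ancestry, r is the sum of the two contributions.
P and Q are related in two ways: half-sibs through their shared father (r = 1/4) and first cousins through their mothers (r = 1/8).
r = 1/4 + 1/8 = 0.375.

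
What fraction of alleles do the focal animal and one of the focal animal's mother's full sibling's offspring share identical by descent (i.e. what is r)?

Each parent–offspring link contributes a factor of 1/2, and independent paths through distinct common ancestors add.
First cousins share one grandparent pair — two paths of length 4: r = 2·(1/2)^4 = 1/8.

0.125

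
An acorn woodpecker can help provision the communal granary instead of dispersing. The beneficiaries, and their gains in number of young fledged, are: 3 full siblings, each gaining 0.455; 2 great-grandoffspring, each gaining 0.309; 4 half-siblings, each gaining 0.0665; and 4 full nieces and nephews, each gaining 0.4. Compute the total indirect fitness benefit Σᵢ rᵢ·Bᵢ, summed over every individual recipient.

1.22625

r to a full sibling = 1/2 (full sibs share both parents — two paths of length 2: r = 2·(1/2)^2 = 1/2).
r to a great-grandoffspring = 1/8 (three parent–offspring links: r = (1/2)^3 = 1/8).
r to a half-sibling = 0.25 (half-sibs share one parent — one path of length 2: r = (1/2)^2 = 1/4).
r to a full niece or nephew = 1/4 (full aunt/uncle↔niece/nephew: two paths of length 3 through the shared grandparent pair: r = 2·(1/2)^3 = 1/4).
Summing one r·B term per recipient: 3·0.5·0.455 + 2·0.125·0.309 + 4·0.25·0.0665 + 4·0.25·0.4 = 1.22625.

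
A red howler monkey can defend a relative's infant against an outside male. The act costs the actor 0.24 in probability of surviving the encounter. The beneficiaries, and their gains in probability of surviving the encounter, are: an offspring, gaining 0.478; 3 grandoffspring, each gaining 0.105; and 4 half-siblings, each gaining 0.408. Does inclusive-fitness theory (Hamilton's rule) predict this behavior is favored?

Hamilton's rule: the trait is favored when the sum of r·B over every recipient exceeds the actor's cost C.
r to an offspring = 0.5 (one parent–offspring link: r = (1/2)^1 = 1/2).
r to a grandoffspring = 0.25 (two parent–offspring links: r = (1/2)^2 = 1/4).
r to a half-sibling = 0.25 (half-sibs share one parent — one path of length 2: r = (1/2)^2 = 1/4).
Summing one r·B term per recipient: 1·0.5·0.478 + 3·0.25·0.105 + 4·0.25·0.408 = 0.72575.
0.72575 > 0.24: the indirect benefit exceeds the cost.

Yes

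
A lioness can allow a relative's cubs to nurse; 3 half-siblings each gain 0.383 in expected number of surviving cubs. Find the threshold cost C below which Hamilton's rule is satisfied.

0.28725

r to a half-sibling = 1/4 (half-sibs share one parent — one path of length 2: r = (1/2)^2 = 1/4).
Hamilton's rule: n·r·B > C, so the trait is favored while C < n·r·B = 3·0.25·0.383 = 0.28725.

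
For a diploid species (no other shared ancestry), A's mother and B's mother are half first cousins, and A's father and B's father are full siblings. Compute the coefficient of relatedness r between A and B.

0.140625

Wright's path rule: contributions from independent ancestry routes add.
A and B are related in two ways: half second cousins through their mothers (r = 1/64) and first cousins through their fathers (r = 1/8).
r = 1/64 + 1/8 = 0.140625.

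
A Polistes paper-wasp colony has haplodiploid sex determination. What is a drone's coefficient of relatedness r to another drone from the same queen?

Haploid brothers each carry a random half of the queen's diploid genome, so on average they share half: r = 1/2.

0.5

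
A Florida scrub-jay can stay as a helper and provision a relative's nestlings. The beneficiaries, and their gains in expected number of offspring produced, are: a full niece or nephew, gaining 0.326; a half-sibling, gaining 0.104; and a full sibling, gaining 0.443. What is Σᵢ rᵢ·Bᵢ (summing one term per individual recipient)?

0.329

r to a full niece or nephew = 1/4 (full aunt/uncle↔niece/nephew: two paths of length 3 through the shared grandparent pair: r = 2·(1/2)^3 = 1/4).
r to a half-sibling = 0.25 (half-sibs share one parent — one path of length 2: r = (1/2)^2 = 1/4).
r to a full sibling = 0.5 (full sibs share both parents — two paths of length 2: r = 2·(1/2)^2 = 1/2).
Summing one r·B term per recipient: 1·0.25·0.326 + 1·0.25·0.104 + 1·0.5·0.443 = 0.329.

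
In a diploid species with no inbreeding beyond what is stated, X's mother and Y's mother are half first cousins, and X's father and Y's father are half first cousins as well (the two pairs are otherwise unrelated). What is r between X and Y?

0.03125

Independent pedigree routes through distinct common ancestors add.
X and Y are related in two ways: half second cousins through their mothers (r = 1/64) and half second cousins through their fathers (r = 1/64).
r = 1/64 + 1/64 = 0.03125.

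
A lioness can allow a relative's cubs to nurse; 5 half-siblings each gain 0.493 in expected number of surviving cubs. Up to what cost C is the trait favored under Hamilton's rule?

r to a half-sibling = 1/4 (half-sibs share one parent — one path of length 2: r = (1/2)^2 = 1/4).
Hamilton's rule: n·r·B > C, so the trait is favored while C < n·r·B = 5·0.25·0.493 = 0.61625.

0.61625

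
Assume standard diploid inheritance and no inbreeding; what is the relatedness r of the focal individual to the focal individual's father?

0.5

Each parent–offspring link contributes a factor of 1/2, and independent paths through distinct common ancestors add.
One parent–offspring link: r = (1/2)^1 = 1/2.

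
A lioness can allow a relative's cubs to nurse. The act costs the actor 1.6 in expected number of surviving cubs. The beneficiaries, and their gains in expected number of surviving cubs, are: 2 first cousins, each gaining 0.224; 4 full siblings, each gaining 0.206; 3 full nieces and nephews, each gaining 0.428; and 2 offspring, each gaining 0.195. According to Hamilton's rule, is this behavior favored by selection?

No

Hamilton's rule: the trait is favored when the sum of r·B over every recipient exceeds the actor's cost C.
r to a first cousin = 1/8 (first cousins share one grandparent pair — two paths of length 4: r = 2·(1/2)^4 = 1/8).
r to a full sibling = 1/2 (full sibs share both parents — two paths of length 2: r = 2·(1/2)^2 = 1/2).
r to a full niece or nephew = 0.25 (full aunt/uncle↔niece/nephew: two paths of length 3 through the shared grandparent pair: r = 2·(1/2)^3 = 1/4).
r to an offspring = 1/2 (one parent–offspring link: r = (1/2)^1 = 1/2).
Summing one r·B term per recipient: 2·0.125·0.224 + 4·0.5·0.206 + 3·0.25·0.428 + 2·0.5·0.195 = 0.984.
0.984 < 1.6: the indirect benefit is less than the cost.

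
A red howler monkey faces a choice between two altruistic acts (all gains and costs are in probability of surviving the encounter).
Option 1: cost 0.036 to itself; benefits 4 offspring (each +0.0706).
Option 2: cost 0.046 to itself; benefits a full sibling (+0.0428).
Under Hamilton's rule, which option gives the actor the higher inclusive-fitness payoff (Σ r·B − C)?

Option 1

Option 1: r to an offspring = 0.5.
Option 1: Σ r·B − C = (4·0.5·0.0706) − 0.036 = 0.1052.
Option 2: r to a full sibling = 0.5.
Option 2: Σ r·B − C = (1·0.5·0.0428) − 0.046 = -0.0246.
Option 1 has the higher net inclusive-fitness payoff.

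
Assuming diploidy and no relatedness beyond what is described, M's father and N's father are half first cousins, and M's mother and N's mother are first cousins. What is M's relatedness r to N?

Independent pedigree routes through distinct common ancestors add.
M and N are related in two ways: half second cousins through their fathers (r = 1/64) and second cousins through their mothers (r = 1/32).
r = 1/64 + 1/32 = 0.046875.

0.046875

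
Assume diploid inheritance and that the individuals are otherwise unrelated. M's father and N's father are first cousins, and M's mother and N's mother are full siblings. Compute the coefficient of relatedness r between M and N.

With two independent routes of shared ancestry, r is the sum of the two contributions.
M and N are related in two ways: second cousins through their fathers (r = 1/32) and first cousins through their mothers (r = 1/8).
r = 1/32 + 1/8 = 0.15625.

0.15625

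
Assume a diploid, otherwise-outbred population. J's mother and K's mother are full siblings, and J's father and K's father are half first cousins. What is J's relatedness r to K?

0.140625

Independent pedigree routes through distinct common ancestors add.
J and K are related in two ways: first cousins through their mothers (r = 1/8) and half second cousins through their fathers (r = 1/64).
r = 1/8 + 1/64 = 0.140625.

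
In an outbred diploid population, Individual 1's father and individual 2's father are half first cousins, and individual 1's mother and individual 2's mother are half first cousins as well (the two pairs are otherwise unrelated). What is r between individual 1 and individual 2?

Relatedness sums over independent paths through distinct common ancestors.
Individual 1 and individual 2 are related in two ways: half second cousins through their fathers (r = 1/64) and half second cousins through their mothers (r = 1/64).
r = 1/64 + 1/64 = 1/32 = 0.03125.

0.03125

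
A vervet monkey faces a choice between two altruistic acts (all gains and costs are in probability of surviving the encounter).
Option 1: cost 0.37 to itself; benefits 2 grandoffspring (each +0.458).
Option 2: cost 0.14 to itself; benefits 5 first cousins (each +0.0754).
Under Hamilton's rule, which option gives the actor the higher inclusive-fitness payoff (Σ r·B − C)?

Option 2

Option 1: r to a grandoffspring = 0.25.
Option 1: Σ r·B − C = (2·0.25·0.458) − 0.37 = -0.141.
Option 2: r to a first cousin = 0.125.
Option 2: Σ r·B − C = (5·0.125·0.0754) − 0.14 = -0.092875.
Option 2 has the higher net inclusive-fitness payoff.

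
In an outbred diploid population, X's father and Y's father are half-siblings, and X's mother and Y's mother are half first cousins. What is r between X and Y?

Relatedness sums over independent paths through distinct common ancestors.
X and Y are related in two ways: half first cousins through their fathers (r = 1/16) and half second cousins through their mothers (r = 1/64).
r = 1/16 + 1/64 = 0.078125.

0.078125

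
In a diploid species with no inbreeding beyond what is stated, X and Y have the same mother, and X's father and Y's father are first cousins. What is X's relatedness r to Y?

With two independent routes of shared ancestry, r is the sum of the two contributions.
X and Y are related in two ways: half-sibs through their shared mother (r = 1/4) and second cousins through their fathers (r = 1/32).
r = 1/4 + 1/32 = 9/32 = 0.28125.

0.28125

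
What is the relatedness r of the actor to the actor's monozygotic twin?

1

Each parent–offspring link contributes a factor of 1/2, and independent paths through distinct common ancestors add.
Monozygotic twins share every allele identical by descent: r = 1.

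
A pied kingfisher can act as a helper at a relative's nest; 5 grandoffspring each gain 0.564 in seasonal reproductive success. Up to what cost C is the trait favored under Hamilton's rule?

0.705

r to a grandoffspring = 0.25 (two parent–offspring links: r = (1/2)^2 = 1/4).
Hamilton's rule: n·r·B > C, so the trait is favored while C < n·r·B = 5·0.25·0.564 = 0.705.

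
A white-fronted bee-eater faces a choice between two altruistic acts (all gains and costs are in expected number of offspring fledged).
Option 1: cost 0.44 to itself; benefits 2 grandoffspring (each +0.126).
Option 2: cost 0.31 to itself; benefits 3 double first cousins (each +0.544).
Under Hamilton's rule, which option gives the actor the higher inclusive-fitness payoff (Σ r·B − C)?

Option 1: r to a grandoffspring = 0.25.
Option 1: Σ r·B − C = (2·0.25·0.126) − 0.44 = -0.377.
Option 2: r to a double first cousin = 0.25.
Option 2: Σ r·B − C = (3·0.25·0.544) − 0.31 = 0.098.
Option 2 has the higher net inclusive-fitness payoff.

Option 2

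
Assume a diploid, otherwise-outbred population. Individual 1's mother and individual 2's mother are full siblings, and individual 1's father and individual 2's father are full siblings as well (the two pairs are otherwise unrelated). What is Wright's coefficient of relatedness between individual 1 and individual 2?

Independent pedigree routes through distinct common ancestors add.
Individual 1 and individual 2 are related in two ways: first cousins through their mothers (r = 1/8) and first cousins through their fathers (r = 1/8) — i.e. double first cousins.
r = 1/8 + 1/8 = 1/4 = 0.25.

0.25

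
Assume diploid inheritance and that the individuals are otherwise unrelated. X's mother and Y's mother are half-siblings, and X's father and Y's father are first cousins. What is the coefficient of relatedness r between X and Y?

0.09375

With two independent routes of shared ancestry, r is the sum of the two contributions.
X and Y are related in two ways: half first cousins through their mothers (r = 1/16) and second cousins through their fathers (r = 1/32).
r = 1/16 + 1/32 = 3/32 = 0.09375.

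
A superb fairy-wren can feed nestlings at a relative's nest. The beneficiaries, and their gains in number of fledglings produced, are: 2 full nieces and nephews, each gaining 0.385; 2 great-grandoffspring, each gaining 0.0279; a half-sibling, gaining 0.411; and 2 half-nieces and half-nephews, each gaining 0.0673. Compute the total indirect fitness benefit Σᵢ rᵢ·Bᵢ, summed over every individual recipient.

0.31905

r to a full niece or nephew = 1/4 (full aunt/uncle↔niece/nephew: two paths of length 3 through the shared grandparent pair: r = 2·(1/2)^3 = 1/4).
r to a great-grandoffspring = 0.125 (three parent–offspring links: r = (1/2)^3 = 1/8).
r to a half-sibling = 1/4 (half-sibs share one parent — one path of length 2: r = (1/2)^2 = 1/4).
r to a half-niece or half-nephew = 0.125 (half-aunt/uncle↔niece/nephew: one path of length 3: r = (1/2)^3 = 1/8).
Summing one r·B term per recipient: 2·0.25·0.385 + 2·0.125·0.0279 + 1·0.25·0.411 + 2·0.125·0.0673 = 0.31905.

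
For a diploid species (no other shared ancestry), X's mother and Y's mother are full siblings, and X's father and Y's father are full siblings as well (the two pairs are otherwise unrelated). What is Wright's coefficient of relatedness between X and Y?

Relatedness sums over independent paths through distinct common ancestors.
X and Y are related in two ways: first cousins through their mothers (r = 1/8) and first cousins through their fathers (r = 1/8) — i.e. double first cousins.
r = 1/8 + 1/8 = 1/4 = 0.25.

0.25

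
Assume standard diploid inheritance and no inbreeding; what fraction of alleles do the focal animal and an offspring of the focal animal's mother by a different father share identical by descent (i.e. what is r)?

Each parent–offspring link contributes a factor of 1/2, and independent paths through distinct common ancestors add.
Half-sibs share one parent — one path of length 2: r = (1/2)^2 = 1/4.

0.25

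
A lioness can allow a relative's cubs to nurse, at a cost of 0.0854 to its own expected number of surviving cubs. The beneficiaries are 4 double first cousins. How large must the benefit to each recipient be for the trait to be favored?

0.0854

r to a double first cousin = 1/4 (double first cousins share both grandparent pairs — four paths of length 4: r = 4·(1/2)^4 = 1/4).
Hamilton's rule with n recipients of equal r: n·r·B > C, so B > C/(n·r) = 0.0854/(4·0.25) = 0.0854.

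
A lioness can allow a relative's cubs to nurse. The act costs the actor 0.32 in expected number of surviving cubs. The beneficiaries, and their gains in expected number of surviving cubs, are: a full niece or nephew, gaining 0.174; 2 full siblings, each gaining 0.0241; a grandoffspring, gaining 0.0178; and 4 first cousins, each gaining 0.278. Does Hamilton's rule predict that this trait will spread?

No

Hamilton's rule: the trait is favored when the sum of r·B over every recipient exceeds the actor's cost C.
r to a full niece or nephew = 1/4 (full aunt/uncle↔niece/nephew: two paths of length 3 through the shared grandparent pair: r = 2·(1/2)^3 = 1/4).
r to a full sibling = 0.5 (full sibs share both parents — two paths of length 2: r = 2·(1/2)^2 = 1/2).
r to a grandoffspring = 0.25 (two parent–offspring links: r = (1/2)^2 = 1/4).
r to a first cousin = 1/8 (first cousins share one grandparent pair — two paths of length 4: r = 2·(1/2)^4 = 1/8).
Summing one r·B term per recipient: 1·0.25·0.174 + 2·0.5·0.0241 + 1·0.25·0.0178 + 4·0.125·0.278 = 0.21105.
0.21105 < 0.32: the indirect benefit is less than the cost.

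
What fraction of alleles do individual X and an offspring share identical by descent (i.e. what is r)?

Each parent–offspring link contributes a factor of 1/2, and independent paths through distinct common ancestors add.
One parent–offspring link: r = (1/2)^1 = 1/2.

0.5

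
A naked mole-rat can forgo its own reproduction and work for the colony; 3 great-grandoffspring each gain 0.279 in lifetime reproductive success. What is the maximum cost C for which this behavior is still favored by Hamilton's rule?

r to a great-grandoffspring = 1/8 (three parent–offspring links: r = (1/2)^3 = 1/8).
Hamilton's rule: n·r·B > C, so the trait is favored while C < n·r·B = 3·0.125·0.279 = 0.104625.

0.104625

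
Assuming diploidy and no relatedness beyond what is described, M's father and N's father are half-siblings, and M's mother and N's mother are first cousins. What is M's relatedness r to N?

0.09375

Wright's path rule: contributions from independent ancestry routes add.
M and N are related in two ways: half first cousins through their fathers (r = 1/16) and second cousins through their mothers (r = 1/32).
r = 1/16 + 1/32 = 0.09375.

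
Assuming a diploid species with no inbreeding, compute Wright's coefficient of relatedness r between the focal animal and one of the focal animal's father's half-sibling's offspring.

0.0625

Each parent–offspring link contributes a factor of 1/2, and independent paths through distinct common ancestors add.
Half first cousins share one grandparent — one path of length 4: r = (1/2)^4 = 1/16.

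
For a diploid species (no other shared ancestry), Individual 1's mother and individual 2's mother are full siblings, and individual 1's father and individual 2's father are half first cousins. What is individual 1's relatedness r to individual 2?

0.140625

Independent pedigree routes through distinct common ancestors add.
Individual 1 and individual 2 are related in two ways: first cousins through their mothers (r = 1/8) and half second cousins through their fathers (r = 1/64).
r = 1/8 + 1/64 = 9/64 = 0.140625.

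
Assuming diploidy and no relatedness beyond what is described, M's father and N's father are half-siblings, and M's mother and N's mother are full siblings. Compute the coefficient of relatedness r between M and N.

0.1875

Wright's path rule: contributions from independent ancestry routes add.
M and N are related in two ways: half first cousins through their fathers (r = 1/16) and first cousins through their mothers (r = 1/8).
r = 1/16 + 1/8 = 3/16 = 0.1875.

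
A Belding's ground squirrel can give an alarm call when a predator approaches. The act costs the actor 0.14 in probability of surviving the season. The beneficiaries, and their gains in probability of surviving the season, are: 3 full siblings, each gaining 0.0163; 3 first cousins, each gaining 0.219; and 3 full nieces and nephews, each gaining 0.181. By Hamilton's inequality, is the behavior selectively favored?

Yes

Hamilton's rule: the trait is favored when the sum of r·B over every recipient exceeds the actor's cost C.
r to a full sibling = 0.5 (full sibs share both parents — two paths of length 2: r = 2·(1/2)^2 = 1/2).
r to a first cousin = 0.125 (first cousins share one grandparent pair — two paths of length 4: r = 2·(1/2)^4 = 1/8).
r to a full niece or nephew = 0.25 (full aunt/uncle↔niece/nephew: two paths of length 3 through the shared grandparent pair: r = 2·(1/2)^3 = 1/4).
Summing one r·B term per recipient: 3·0.5·0.0163 + 3·0.125·0.219 + 3·0.25·0.181 = 0.242325.
0.242325 > 0.14: the indirect benefit exceeds the cost.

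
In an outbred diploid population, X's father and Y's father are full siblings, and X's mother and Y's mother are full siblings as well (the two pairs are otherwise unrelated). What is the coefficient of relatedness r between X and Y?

0.25

Relatedness sums over independent paths through distinct common ancestors.
X and Y are related in two ways: first cousins through their fathers (r = 1/8) and first cousins through their mothers (r = 1/8) — i.e. double first cousins.
r = 1/8 + 1/8 = 0.25.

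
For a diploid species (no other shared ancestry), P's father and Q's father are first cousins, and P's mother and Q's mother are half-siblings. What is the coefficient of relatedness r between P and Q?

Relatedness sums over independent paths through distinct common ancestors.
P and Q are related in two ways: second cousins through their fathers (r = 1/32) and half first cousins through their mothers (r = 1/16).
r = 1/32 + 1/16 = 0.09375.

0.09375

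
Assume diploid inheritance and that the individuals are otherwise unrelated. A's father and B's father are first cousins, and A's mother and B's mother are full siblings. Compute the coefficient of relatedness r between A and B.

Independent pedigree routes through distinct common ancestors add.
A and B are related in two ways: second cousins through their fathers (r = 1/32) and first cousins through their mothers (r = 1/8).
r = 1/32 + 1/8 = 0.15625.

0.15625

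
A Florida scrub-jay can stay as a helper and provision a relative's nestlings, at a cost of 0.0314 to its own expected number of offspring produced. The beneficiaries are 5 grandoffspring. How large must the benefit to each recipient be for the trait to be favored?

0.0251

r to a grandoffspring = 0.25 (two parent–offspring links: r = (1/2)^2 = 1/4).
Hamilton's rule with n recipients of equal r: n·r·B > C, so B > C/(n·r) = 0.0314/(5·0.25) = 0.0251.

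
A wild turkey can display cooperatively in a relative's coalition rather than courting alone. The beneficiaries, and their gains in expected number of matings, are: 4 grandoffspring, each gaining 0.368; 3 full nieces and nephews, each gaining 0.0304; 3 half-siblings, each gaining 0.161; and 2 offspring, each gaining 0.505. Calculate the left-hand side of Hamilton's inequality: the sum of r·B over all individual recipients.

r to a grandoffspring = 0.25 (two parent–offspring links: r = (1/2)^2 = 1/4).
r to a full niece or nephew = 0.25 (full aunt/uncle↔niece/nephew: two paths of length 3 through the shared grandparent pair: r = 2·(1/2)^3 = 1/4).
r to a half-sibling = 1/4 (half-sibs share one parent — one path of length 2: r = (1/2)^2 = 1/4).
r to an offspring = 1/2 (one parent–offspring link: r = (1/2)^1 = 1/2).
Summing one r·B term per recipient: 4·0.25·0.368 + 3·0.25·0.0304 + 3·0.25·0.161 + 2·0.5·0.505 = 1.01655.

1.01655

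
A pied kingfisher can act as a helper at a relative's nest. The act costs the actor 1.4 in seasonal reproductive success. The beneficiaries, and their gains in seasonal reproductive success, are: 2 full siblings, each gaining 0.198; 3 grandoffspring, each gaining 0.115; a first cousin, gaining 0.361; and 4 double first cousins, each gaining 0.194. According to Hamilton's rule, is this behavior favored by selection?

No

Hamilton's rule: the trait is favored when the sum of r·B over every recipient exceeds the actor's cost C.
r to a full sibling = 1/2 (full sibs share both parents — two paths of length 2: r = 2·(1/2)^2 = 1/2).
r to a grandoffspring = 1/4 (two parent–offspring links: r = (1/2)^2 = 1/4).
r to a first cousin = 1/8 (first cousins share one grandparent pair — two paths of length 4: r = 2·(1/2)^4 = 1/8).
r to a double first cousin = 0.25 (double first cousins share both grandparent pairs — four paths of length 4: r = 4·(1/2)^4 = 1/4).
Summing one r·B term per recipient: 2·0.5·0.198 + 3·0.25·0.115 + 1·0.125·0.361 + 4·0.25·0.194 = 0.523375.
0.523375 < 1.4: the indirect benefit is less than the cost.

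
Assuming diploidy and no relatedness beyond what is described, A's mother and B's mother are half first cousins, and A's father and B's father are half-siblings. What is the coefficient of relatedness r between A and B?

0.078125

With two independent routes of shared ancestry, r is the sum of the two contributions.
A and B are related in two ways: half second cousins through their mothers (r = 1/64) and half first cousins through their fathers (r = 1/16).
r = 1/64 + 1/16 = 0.078125.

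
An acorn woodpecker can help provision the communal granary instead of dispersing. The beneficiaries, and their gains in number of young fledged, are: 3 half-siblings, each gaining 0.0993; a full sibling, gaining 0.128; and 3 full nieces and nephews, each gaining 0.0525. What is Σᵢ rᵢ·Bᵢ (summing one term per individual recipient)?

r to a half-sibling = 1/4 (half-sibs share one parent — one path of length 2: r = (1/2)^2 = 1/4).
r to a full sibling = 0.5 (full sibs share both parents — two paths of length 2: r = 2·(1/2)^2 = 1/2).
r to a full niece or nephew = 1/4 (full aunt/uncle↔niece/nephew: two paths of length 3 through the shared grandparent pair: r = 2·(1/2)^3 = 1/4).
Summing one r·B term per recipient: 3·0.25·0.0993 + 1·0.5·0.128 + 3·0.25·0.0525 = 0.17785.

0.17785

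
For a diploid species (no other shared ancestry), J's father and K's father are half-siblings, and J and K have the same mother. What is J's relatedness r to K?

0.3125

Relatedness sums over independent paths through distinct common ancestors.
J and K are related in two ways: half first cousins through their fathers (r = 1/16) and half-sibs through their shared mother (r = 1/4).
r = 1/16 + 1/4 = 5/16 = 0.3125.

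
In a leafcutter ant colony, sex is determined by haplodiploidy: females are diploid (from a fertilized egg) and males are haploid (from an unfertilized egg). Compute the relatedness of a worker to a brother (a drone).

0.25

Her haploid brother carries none of their father's genes and a random half of their mother's genome; that half matches the maternal half of her own genome with probability 1/2: r = 1/2 · 1/2 = 1/4.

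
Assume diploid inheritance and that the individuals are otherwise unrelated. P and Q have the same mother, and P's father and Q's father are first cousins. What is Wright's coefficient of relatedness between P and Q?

0.28125

Relatedness sums over independent paths through distinct common ancestors.
P and Q are related in two ways: half-sibs through their shared mother (r = 1/4) and second cousins through their fathers (r = 1/32).
r = 1/4 + 1/32 = 0.28125.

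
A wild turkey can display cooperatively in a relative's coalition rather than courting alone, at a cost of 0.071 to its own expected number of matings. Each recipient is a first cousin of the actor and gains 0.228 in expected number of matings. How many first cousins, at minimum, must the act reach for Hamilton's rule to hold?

r to a first cousin = 0.125 (first cousins share one grandparent pair — two paths of length 4: r = 2·(1/2)^4 = 1/8).
Hamilton's rule: n·r·B > C  ⇒  n > C/(r·B) = 0.071/(0.125·0.228) = 2.491.
The smallest integer exceeding 2.491 is 3.

3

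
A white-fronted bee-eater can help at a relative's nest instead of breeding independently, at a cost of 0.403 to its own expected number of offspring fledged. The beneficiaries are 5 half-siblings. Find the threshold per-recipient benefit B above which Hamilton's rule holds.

r to a half-sibling = 0.25 (half-sibs share one parent — one path of length 2: r = (1/2)^2 = 1/4).
Hamilton's rule with n recipients of equal r: n·r·B > C, so B > C/(n·r) = 0.403/(5·0.25) = 0.3224.

0.3224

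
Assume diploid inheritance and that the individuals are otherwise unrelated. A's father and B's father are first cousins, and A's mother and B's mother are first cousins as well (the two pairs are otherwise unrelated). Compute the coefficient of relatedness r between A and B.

Independent pedigree routes through distinct common ancestors add.
A and B are related in two ways: second cousins through their fathers (r = 1/32) and second cousins through their mothers (r = 1/32).
r = 1/32 + 1/32 = 1/16 = 0.0625.

0.0625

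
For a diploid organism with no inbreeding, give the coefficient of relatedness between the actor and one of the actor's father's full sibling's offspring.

0.125

Each parent–offspring link contributes a factor of 1/2, and independent paths through distinct common ancestors add.
First cousins share one grandparent pair — two paths of length 4: r = 2·(1/2)^4 = 1/8.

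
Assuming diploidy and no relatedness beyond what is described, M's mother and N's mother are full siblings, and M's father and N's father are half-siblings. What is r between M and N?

0.1875

Independent pedigree routes through distinct common ancestors add.
M and N are related in two ways: first cousins through their mothers (r = 1/8) and half first cousins through their fathers (r = 1/16).
r = 1/8 + 1/16 = 0.1875.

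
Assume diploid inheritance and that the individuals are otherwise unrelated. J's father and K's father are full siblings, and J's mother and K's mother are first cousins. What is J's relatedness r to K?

0.15625

Wright's path rule: contributions from independent ancestry routes add.
J and K are related in two ways: first cousins through their fathers (r = 1/8) and second cousins through their mothers (r = 1/32).
r = 1/8 + 1/32 = 5/32 = 0.15625.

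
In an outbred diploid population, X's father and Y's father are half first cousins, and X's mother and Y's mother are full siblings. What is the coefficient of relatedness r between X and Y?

With two independent routes of shared ancestry, r is the sum of the two contributions.
X and Y are related in two ways: half second cousins through their fathers (r = 1/64) and first cousins through their mothers (r = 1/8).
r = 1/64 + 1/8 = 9/64 = 0.140625.

0.140625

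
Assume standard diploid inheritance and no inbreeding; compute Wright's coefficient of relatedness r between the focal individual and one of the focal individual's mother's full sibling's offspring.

Each parent–offspring link contributes a factor of 1/2, and independent paths through distinct common ancestors add.
First cousins share one grandparent pair — two paths of length 4: r = 2·(1/2)^4 = 1/8.

0.125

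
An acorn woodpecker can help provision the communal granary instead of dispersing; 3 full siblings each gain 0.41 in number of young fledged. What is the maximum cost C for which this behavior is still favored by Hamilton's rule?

0.615

r to a full sibling = 1/2 (full sibs share both parents — two paths of length 2: r = 2·(1/2)^2 = 1/2).
Hamilton's rule: n·r·B > C, so the trait is favored while C < n·r·B = 3·0.5·0.41 = 0.615.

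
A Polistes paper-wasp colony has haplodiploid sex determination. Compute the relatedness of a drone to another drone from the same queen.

Haploid brothers each carry a random half of the queen's diploid genome, so on average they share half: r = 1/2.

0.5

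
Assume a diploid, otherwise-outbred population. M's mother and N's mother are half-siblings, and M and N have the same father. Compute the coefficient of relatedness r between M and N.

Independent pedigree routes through distinct common ancestors add.
M and N are related in two ways: half first cousins through their mothers (r = 1/16) and half-sibs through their shared father (r = 1/4).
r = 1/16 + 1/4 = 5/16 = 0.3125.

0.3125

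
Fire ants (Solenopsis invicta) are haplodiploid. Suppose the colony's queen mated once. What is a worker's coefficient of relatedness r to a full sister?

0.75

Haplodiploid full sisters inherit their father's entire haploid genome identically (contributing 1/2) and on average half of their mother's contribution (1/2 · 1/2 = 1/4); r = 1/2 + 1/4 = 3/4.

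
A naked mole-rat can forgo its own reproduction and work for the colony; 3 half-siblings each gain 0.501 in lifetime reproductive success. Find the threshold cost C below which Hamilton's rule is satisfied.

r to a half-sibling = 0.25 (half-sibs share one parent — one path of length 2: r = (1/2)^2 = 1/4).
Hamilton's rule: n·r·B > C, so the trait is favored while C < n·r·B = 3·0.25·0.501 = 0.37575.

0.37575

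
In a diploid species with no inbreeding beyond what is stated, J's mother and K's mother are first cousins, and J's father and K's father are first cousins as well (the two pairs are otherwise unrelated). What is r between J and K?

Relatedness sums over independent paths through distinct common ancestors.
J and K are related in two ways: second cousins through their mothers (r = 1/32) and second cousins through their fathers (r = 1/32).
r = 1/32 + 1/32 = 0.0625.

0.0625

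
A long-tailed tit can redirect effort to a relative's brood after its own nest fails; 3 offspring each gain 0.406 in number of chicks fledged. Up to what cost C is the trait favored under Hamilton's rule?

0.609

r to an offspring = 0.5 (one parent–offspring link: r = (1/2)^1 = 1/2).
Hamilton's rule: n·r·B > C, so the trait is favored while C < n·r·B = 3·0.5·0.406 = 0.609.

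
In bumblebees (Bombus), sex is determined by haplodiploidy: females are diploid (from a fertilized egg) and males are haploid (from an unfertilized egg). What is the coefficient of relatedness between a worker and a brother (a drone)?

0.25

Her haploid brother carries none of their father's genes and a random half of their mother's genome; that half matches the maternal half of her own genome with probability 1/2: r = 1/2 · 1/2 = 1/4.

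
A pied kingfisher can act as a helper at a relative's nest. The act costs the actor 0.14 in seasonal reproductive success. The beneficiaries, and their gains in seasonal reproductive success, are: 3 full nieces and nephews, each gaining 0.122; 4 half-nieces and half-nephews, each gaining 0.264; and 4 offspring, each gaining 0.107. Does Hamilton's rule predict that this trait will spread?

Hamilton's rule: the trait is favored when the sum of r·B over every recipient exceeds the actor's cost C.
r to a full niece or nephew = 0.25 (full aunt/uncle↔niece/nephew: two paths of length 3 through the shared grandparent pair: r = 2·(1/2)^3 = 1/4).
r to a half-niece or half-nephew = 1/8 (half-aunt/uncle↔niece/nephew: one path of length 3: r = (1/2)^3 = 1/8).
r to an offspring = 1/2 (one parent–offspring link: r = (1/2)^1 = 1/2).
Summing one r·B term per recipient: 3·0.25·0.122 + 4·0.125·0.264 + 4·0.5·0.107 = 0.4375.
0.4375 > 0.14: the indirect benefit exceeds the cost.

Yes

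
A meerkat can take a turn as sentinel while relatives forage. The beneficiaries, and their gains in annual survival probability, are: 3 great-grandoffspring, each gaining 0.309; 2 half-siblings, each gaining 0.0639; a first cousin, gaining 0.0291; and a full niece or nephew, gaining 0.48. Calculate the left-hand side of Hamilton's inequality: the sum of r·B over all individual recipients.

0.2714625

r to a great-grandoffspring = 0.125 (three parent–offspring links: r = (1/2)^3 = 1/8).
r to a half-sibling = 0.25 (half-sibs share one parent — one path of length 2: r = (1/2)^2 = 1/4).
r to a first cousin = 0.125 (first cousins share one grandparent pair — two paths of length 4: r = 2·(1/2)^4 = 1/8).
r to a full niece or nephew = 0.25 (full aunt/uncle↔niece/nephew: two paths of length 3 through the shared grandparent pair: r = 2·(1/2)^3 = 1/4).
Summing one r·B term per recipient: 3·0.125·0.309 + 2·0.25·0.0639 + 1·0.125·0.0291 + 1·0.25·0.48 = 0.2714625.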